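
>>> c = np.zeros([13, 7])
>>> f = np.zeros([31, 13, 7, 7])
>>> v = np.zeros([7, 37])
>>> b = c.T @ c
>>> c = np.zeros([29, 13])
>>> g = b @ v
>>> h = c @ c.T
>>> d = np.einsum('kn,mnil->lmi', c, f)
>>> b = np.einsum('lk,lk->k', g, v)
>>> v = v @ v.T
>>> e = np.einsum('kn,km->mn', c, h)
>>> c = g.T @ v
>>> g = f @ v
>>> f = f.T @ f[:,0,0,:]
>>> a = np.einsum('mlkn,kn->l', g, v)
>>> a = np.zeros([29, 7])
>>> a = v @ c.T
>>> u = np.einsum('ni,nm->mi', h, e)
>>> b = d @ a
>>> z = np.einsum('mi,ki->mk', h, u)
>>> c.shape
(37, 7)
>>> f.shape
(7, 7, 13, 7)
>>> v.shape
(7, 7)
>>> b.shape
(7, 31, 37)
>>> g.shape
(31, 13, 7, 7)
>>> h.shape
(29, 29)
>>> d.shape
(7, 31, 7)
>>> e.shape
(29, 13)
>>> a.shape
(7, 37)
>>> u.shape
(13, 29)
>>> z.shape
(29, 13)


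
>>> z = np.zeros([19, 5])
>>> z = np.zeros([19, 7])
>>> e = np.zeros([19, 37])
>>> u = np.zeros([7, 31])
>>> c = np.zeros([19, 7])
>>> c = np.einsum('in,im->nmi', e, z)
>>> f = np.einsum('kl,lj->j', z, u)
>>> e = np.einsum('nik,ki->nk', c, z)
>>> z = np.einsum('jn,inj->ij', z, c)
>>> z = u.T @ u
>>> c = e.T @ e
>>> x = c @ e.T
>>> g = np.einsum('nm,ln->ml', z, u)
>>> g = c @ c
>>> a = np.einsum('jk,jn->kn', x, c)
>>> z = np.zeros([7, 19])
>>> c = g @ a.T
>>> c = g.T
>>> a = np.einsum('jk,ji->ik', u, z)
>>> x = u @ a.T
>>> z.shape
(7, 19)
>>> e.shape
(37, 19)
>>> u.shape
(7, 31)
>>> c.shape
(19, 19)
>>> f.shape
(31,)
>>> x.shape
(7, 19)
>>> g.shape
(19, 19)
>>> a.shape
(19, 31)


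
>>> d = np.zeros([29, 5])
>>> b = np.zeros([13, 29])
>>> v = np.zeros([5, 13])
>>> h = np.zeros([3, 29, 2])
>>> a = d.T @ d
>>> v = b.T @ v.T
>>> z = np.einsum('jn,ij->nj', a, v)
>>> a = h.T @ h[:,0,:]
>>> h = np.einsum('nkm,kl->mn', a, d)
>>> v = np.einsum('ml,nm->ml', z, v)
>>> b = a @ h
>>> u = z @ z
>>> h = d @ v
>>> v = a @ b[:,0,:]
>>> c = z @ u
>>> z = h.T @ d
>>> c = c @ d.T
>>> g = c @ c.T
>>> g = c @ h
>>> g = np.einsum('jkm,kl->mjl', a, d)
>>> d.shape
(29, 5)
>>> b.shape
(2, 29, 2)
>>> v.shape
(2, 29, 2)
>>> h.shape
(29, 5)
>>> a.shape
(2, 29, 2)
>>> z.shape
(5, 5)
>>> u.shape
(5, 5)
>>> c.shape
(5, 29)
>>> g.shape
(2, 2, 5)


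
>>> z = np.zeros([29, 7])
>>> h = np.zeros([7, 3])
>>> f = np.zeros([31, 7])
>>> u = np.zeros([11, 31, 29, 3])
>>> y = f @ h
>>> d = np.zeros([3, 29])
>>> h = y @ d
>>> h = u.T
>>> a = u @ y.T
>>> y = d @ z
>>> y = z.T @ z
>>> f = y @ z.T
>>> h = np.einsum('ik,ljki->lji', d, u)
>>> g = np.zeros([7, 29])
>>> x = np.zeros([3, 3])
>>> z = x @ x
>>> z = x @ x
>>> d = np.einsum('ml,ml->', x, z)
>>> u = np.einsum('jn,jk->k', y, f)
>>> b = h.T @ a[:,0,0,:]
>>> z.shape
(3, 3)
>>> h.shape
(11, 31, 3)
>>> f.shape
(7, 29)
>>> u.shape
(29,)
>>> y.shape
(7, 7)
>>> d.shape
()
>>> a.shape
(11, 31, 29, 31)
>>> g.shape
(7, 29)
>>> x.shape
(3, 3)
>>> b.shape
(3, 31, 31)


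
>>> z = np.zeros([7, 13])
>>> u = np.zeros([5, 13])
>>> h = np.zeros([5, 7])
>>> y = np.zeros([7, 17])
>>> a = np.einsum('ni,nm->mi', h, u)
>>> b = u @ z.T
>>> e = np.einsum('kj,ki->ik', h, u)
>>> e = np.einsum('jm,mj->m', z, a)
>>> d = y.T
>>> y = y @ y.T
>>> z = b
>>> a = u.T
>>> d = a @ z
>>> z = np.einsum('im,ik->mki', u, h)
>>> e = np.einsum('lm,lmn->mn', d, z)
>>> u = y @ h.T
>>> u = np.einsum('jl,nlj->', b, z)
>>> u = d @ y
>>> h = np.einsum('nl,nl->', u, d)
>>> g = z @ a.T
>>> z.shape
(13, 7, 5)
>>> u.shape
(13, 7)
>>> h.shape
()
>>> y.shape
(7, 7)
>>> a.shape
(13, 5)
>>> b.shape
(5, 7)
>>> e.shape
(7, 5)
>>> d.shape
(13, 7)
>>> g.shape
(13, 7, 13)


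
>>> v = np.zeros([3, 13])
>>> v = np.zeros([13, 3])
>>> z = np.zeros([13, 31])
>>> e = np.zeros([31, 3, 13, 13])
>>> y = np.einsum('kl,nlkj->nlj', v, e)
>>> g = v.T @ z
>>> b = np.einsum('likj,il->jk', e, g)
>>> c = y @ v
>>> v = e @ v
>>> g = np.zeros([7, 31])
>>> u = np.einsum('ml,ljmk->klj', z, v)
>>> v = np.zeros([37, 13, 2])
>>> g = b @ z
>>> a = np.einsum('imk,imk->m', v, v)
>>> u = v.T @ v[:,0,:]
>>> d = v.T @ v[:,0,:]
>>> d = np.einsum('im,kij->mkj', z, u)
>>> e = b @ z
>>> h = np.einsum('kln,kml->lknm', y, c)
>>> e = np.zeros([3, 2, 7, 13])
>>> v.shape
(37, 13, 2)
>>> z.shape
(13, 31)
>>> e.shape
(3, 2, 7, 13)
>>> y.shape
(31, 3, 13)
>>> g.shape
(13, 31)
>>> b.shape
(13, 13)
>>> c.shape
(31, 3, 3)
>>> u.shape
(2, 13, 2)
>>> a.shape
(13,)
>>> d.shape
(31, 2, 2)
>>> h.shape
(3, 31, 13, 3)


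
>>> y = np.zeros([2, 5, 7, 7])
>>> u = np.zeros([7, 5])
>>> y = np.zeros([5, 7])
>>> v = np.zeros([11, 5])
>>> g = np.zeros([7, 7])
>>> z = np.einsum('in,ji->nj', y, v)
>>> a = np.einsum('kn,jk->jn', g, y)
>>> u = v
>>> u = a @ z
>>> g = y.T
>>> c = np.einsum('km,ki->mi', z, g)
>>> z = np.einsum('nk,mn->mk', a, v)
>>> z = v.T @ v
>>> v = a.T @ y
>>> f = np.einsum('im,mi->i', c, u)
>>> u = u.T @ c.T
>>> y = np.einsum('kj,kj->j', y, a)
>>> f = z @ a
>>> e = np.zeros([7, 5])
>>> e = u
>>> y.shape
(7,)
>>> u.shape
(11, 11)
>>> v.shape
(7, 7)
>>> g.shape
(7, 5)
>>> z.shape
(5, 5)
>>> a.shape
(5, 7)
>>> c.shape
(11, 5)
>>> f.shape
(5, 7)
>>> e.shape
(11, 11)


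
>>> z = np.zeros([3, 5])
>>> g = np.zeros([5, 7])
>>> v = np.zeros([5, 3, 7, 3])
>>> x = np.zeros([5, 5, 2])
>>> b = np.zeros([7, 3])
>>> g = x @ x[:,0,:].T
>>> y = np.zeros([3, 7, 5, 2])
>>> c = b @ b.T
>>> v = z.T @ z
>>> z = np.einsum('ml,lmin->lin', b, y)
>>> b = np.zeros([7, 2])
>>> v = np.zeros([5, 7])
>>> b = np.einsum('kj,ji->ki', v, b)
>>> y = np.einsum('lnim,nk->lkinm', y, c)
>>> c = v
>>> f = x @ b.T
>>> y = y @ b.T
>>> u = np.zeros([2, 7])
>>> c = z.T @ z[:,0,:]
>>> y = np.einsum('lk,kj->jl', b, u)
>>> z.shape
(3, 5, 2)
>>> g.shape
(5, 5, 5)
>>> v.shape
(5, 7)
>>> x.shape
(5, 5, 2)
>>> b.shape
(5, 2)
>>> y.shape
(7, 5)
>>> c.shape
(2, 5, 2)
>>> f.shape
(5, 5, 5)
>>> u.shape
(2, 7)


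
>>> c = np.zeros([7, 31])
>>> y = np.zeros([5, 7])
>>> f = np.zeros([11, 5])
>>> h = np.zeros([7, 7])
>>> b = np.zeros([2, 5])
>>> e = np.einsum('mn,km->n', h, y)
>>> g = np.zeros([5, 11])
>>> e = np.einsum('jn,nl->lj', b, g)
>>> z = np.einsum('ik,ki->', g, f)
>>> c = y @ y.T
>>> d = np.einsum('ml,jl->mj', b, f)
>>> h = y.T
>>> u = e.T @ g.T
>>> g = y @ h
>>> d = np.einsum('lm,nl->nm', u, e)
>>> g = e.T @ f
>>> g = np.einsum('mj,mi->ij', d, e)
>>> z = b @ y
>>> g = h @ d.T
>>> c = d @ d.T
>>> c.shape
(11, 11)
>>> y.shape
(5, 7)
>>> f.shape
(11, 5)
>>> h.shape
(7, 5)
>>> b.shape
(2, 5)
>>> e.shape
(11, 2)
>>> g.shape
(7, 11)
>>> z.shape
(2, 7)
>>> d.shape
(11, 5)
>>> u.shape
(2, 5)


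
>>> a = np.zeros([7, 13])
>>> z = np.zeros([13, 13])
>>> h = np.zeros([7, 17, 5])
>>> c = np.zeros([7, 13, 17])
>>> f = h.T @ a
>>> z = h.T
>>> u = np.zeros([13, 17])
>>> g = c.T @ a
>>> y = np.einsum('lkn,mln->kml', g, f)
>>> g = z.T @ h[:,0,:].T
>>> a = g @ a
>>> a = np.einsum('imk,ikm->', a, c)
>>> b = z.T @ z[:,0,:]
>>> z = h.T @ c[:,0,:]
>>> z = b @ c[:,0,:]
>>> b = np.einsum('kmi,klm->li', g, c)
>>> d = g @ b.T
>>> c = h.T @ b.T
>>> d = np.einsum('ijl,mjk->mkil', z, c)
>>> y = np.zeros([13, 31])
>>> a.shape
()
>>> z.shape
(7, 17, 17)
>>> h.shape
(7, 17, 5)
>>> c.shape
(5, 17, 13)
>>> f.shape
(5, 17, 13)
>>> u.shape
(13, 17)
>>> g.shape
(7, 17, 7)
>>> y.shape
(13, 31)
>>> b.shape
(13, 7)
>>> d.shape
(5, 13, 7, 17)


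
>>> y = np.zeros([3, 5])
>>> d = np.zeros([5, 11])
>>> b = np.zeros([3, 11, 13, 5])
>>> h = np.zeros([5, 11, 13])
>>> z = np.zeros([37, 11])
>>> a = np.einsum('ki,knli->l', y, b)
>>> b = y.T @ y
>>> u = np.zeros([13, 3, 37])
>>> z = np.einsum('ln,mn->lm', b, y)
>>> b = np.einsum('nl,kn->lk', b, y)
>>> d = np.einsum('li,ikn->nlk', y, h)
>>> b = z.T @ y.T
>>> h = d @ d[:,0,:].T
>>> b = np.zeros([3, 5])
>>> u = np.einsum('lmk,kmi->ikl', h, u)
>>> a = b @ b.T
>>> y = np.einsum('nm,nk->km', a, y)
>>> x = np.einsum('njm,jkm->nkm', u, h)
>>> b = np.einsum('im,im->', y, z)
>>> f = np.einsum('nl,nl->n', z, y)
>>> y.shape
(5, 3)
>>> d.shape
(13, 3, 11)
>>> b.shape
()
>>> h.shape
(13, 3, 13)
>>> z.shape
(5, 3)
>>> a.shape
(3, 3)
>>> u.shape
(37, 13, 13)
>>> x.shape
(37, 3, 13)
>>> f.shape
(5,)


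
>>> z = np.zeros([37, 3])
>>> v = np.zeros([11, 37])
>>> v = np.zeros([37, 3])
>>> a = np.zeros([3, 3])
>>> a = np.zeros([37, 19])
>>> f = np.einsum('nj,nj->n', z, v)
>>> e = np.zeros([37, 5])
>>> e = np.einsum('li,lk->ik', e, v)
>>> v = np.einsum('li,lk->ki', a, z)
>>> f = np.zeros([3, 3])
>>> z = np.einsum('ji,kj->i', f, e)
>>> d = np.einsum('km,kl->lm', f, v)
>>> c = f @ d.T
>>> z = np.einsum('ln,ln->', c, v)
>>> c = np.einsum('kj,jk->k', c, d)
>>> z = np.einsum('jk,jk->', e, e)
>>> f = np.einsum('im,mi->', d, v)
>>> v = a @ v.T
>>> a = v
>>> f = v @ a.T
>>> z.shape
()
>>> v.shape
(37, 3)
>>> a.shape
(37, 3)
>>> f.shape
(37, 37)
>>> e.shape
(5, 3)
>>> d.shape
(19, 3)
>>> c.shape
(3,)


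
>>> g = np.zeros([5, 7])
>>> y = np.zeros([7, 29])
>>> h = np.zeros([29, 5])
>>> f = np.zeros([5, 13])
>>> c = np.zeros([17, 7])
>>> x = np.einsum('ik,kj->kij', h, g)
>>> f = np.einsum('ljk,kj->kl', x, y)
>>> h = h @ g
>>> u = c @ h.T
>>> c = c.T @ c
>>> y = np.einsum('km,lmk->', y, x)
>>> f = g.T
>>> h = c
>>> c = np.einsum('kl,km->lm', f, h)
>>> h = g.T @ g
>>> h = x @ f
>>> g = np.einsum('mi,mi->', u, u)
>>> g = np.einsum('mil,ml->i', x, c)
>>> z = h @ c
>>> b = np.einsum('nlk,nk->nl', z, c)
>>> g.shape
(29,)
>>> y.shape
()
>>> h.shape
(5, 29, 5)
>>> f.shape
(7, 5)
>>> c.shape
(5, 7)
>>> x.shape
(5, 29, 7)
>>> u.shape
(17, 29)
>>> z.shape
(5, 29, 7)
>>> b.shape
(5, 29)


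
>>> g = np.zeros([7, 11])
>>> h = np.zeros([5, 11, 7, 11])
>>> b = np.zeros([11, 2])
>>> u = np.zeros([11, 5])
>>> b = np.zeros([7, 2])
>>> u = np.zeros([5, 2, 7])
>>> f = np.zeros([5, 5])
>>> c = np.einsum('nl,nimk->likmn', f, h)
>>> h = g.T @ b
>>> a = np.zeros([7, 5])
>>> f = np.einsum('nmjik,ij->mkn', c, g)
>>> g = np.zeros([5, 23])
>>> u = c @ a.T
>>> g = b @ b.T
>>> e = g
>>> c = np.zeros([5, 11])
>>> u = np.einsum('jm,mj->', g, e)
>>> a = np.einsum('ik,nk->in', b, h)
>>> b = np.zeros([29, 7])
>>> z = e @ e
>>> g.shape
(7, 7)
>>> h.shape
(11, 2)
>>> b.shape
(29, 7)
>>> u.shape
()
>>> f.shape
(11, 5, 5)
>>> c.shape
(5, 11)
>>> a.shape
(7, 11)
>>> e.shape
(7, 7)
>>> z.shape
(7, 7)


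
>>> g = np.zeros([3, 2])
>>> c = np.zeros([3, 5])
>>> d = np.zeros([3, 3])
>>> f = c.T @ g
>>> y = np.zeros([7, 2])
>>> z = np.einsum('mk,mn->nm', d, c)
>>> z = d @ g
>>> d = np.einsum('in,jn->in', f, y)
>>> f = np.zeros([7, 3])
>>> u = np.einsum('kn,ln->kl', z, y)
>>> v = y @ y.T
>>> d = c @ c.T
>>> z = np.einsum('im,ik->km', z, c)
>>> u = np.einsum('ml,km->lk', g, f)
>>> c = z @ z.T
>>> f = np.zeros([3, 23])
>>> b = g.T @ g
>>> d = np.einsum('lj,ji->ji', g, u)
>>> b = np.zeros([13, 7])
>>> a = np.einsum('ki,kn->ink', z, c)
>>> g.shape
(3, 2)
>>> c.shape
(5, 5)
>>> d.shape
(2, 7)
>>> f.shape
(3, 23)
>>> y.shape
(7, 2)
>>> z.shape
(5, 2)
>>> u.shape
(2, 7)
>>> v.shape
(7, 7)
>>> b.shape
(13, 7)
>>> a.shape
(2, 5, 5)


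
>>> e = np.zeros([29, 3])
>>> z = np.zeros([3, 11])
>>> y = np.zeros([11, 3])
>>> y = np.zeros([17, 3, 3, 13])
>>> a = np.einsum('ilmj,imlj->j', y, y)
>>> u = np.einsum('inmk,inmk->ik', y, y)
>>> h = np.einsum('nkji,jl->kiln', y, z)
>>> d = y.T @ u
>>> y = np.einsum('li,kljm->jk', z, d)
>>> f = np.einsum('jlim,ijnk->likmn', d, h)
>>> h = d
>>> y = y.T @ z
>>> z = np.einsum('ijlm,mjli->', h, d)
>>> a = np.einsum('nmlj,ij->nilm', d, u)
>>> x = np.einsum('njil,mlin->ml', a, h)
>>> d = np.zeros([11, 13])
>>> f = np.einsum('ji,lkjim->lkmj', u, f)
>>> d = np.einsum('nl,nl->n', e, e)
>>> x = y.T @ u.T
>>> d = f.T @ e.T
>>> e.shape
(29, 3)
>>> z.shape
()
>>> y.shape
(13, 11)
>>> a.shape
(13, 17, 3, 3)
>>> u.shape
(17, 13)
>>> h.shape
(13, 3, 3, 13)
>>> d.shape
(17, 11, 3, 29)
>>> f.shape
(3, 3, 11, 17)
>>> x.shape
(11, 17)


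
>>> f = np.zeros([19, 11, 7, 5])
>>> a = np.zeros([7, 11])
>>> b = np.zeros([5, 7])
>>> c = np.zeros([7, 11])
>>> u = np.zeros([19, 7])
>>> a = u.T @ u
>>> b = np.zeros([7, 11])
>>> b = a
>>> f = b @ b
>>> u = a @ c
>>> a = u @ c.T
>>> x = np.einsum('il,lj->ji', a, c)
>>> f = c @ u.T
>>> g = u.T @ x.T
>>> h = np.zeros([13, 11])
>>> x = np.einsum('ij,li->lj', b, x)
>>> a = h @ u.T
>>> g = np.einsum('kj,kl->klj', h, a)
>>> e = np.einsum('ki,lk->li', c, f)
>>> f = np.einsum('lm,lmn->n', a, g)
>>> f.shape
(11,)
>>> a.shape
(13, 7)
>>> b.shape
(7, 7)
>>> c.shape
(7, 11)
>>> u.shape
(7, 11)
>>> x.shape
(11, 7)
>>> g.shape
(13, 7, 11)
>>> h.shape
(13, 11)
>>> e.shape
(7, 11)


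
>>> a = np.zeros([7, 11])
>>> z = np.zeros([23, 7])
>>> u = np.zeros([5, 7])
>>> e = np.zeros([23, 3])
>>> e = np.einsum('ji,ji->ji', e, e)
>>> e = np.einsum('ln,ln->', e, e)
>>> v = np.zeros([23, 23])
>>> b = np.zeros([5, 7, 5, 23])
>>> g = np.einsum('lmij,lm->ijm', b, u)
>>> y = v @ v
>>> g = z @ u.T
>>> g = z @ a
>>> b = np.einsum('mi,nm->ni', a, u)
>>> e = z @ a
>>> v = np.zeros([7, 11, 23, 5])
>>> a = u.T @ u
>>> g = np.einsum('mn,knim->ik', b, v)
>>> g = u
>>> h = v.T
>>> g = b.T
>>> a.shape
(7, 7)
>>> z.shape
(23, 7)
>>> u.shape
(5, 7)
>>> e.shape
(23, 11)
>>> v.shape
(7, 11, 23, 5)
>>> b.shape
(5, 11)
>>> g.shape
(11, 5)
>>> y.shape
(23, 23)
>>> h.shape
(5, 23, 11, 7)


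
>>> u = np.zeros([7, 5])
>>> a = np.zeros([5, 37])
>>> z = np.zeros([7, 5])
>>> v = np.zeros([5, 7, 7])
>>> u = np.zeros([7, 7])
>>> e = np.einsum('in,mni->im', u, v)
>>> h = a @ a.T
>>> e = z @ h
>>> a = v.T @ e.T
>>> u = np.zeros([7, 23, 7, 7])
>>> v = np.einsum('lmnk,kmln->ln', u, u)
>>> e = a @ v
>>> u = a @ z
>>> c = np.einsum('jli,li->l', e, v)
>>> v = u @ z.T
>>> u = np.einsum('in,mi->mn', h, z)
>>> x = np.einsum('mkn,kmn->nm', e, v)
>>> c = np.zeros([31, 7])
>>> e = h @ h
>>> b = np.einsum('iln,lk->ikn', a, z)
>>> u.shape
(7, 5)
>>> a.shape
(7, 7, 7)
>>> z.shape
(7, 5)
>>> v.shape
(7, 7, 7)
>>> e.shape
(5, 5)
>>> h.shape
(5, 5)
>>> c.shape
(31, 7)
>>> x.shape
(7, 7)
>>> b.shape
(7, 5, 7)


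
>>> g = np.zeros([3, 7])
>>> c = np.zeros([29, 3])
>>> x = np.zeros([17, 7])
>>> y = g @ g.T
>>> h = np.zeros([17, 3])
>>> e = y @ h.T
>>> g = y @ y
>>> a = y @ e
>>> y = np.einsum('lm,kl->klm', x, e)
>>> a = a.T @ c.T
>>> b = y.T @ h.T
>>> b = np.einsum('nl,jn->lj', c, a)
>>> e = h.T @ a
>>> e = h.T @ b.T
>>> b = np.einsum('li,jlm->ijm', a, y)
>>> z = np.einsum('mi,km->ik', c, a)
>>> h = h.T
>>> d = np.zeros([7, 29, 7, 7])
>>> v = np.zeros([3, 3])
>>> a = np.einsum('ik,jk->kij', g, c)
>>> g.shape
(3, 3)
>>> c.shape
(29, 3)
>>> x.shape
(17, 7)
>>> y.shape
(3, 17, 7)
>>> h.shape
(3, 17)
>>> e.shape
(3, 3)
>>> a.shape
(3, 3, 29)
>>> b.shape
(29, 3, 7)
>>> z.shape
(3, 17)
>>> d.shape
(7, 29, 7, 7)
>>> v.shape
(3, 3)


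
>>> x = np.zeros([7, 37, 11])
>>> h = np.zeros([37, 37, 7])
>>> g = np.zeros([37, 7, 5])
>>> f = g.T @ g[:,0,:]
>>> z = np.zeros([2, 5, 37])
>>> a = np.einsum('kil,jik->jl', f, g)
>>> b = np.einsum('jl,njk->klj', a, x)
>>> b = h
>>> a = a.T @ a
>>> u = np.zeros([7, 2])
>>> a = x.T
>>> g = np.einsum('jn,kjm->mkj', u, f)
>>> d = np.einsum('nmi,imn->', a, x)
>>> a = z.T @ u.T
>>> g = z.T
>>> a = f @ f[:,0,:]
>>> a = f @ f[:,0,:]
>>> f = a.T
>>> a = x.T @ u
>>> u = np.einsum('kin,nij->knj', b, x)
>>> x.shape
(7, 37, 11)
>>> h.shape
(37, 37, 7)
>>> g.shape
(37, 5, 2)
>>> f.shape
(5, 7, 5)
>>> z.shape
(2, 5, 37)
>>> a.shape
(11, 37, 2)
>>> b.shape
(37, 37, 7)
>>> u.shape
(37, 7, 11)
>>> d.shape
()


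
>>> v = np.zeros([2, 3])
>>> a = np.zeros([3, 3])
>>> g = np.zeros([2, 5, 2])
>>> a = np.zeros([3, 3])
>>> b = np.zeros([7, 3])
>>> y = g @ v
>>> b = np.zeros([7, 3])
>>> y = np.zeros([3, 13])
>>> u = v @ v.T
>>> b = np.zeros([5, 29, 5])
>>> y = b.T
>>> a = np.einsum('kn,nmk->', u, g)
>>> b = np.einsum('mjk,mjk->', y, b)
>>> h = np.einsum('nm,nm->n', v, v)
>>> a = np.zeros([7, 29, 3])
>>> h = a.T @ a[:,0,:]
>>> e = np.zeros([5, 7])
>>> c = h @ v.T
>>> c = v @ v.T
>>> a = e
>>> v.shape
(2, 3)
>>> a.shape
(5, 7)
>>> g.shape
(2, 5, 2)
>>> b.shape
()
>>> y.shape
(5, 29, 5)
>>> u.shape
(2, 2)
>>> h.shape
(3, 29, 3)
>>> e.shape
(5, 7)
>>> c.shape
(2, 2)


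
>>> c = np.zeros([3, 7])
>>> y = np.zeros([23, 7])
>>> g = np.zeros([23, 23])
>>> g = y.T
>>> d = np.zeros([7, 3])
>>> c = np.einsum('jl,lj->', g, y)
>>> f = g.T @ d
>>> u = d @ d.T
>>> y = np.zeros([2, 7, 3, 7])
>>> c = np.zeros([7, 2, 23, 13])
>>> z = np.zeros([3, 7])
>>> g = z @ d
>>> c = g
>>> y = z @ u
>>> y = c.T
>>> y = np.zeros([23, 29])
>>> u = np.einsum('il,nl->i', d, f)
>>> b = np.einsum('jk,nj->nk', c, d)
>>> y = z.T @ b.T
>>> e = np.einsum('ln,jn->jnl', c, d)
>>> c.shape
(3, 3)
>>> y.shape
(7, 7)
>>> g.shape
(3, 3)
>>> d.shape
(7, 3)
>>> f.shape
(23, 3)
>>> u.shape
(7,)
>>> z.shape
(3, 7)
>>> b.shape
(7, 3)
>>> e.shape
(7, 3, 3)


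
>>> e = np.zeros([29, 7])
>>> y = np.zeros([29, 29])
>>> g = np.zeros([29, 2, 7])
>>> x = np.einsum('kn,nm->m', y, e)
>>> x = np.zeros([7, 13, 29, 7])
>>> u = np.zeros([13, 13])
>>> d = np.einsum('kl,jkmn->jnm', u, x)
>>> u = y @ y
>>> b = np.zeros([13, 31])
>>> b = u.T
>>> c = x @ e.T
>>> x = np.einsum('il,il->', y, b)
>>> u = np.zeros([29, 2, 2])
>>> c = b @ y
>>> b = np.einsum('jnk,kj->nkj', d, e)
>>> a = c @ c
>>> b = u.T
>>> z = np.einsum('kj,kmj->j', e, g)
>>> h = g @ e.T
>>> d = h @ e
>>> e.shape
(29, 7)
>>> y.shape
(29, 29)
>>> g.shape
(29, 2, 7)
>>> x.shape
()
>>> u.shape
(29, 2, 2)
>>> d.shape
(29, 2, 7)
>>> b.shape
(2, 2, 29)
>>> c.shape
(29, 29)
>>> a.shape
(29, 29)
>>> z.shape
(7,)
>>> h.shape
(29, 2, 29)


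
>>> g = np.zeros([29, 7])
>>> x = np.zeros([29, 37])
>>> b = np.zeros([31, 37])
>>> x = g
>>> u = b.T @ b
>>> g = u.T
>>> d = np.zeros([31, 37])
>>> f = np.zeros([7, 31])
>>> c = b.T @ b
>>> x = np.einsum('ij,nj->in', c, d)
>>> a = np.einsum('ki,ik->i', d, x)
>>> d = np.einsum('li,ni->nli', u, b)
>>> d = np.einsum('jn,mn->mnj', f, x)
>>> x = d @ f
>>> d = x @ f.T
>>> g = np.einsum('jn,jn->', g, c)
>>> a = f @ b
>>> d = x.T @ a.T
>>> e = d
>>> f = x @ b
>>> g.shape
()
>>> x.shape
(37, 31, 31)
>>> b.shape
(31, 37)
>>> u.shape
(37, 37)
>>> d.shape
(31, 31, 7)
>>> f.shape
(37, 31, 37)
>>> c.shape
(37, 37)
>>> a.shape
(7, 37)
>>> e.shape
(31, 31, 7)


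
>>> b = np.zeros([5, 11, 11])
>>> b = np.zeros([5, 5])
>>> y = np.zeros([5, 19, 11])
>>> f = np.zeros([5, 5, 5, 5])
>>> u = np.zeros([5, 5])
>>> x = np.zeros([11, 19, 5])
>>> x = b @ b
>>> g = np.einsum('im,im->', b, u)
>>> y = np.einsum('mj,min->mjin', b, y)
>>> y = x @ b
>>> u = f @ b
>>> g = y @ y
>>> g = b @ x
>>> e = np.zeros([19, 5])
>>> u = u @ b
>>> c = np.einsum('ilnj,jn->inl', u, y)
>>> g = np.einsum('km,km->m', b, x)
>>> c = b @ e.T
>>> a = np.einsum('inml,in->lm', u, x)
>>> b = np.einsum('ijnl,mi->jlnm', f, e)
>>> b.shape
(5, 5, 5, 19)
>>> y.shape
(5, 5)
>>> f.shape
(5, 5, 5, 5)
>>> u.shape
(5, 5, 5, 5)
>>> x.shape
(5, 5)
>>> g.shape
(5,)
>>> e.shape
(19, 5)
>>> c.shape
(5, 19)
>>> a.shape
(5, 5)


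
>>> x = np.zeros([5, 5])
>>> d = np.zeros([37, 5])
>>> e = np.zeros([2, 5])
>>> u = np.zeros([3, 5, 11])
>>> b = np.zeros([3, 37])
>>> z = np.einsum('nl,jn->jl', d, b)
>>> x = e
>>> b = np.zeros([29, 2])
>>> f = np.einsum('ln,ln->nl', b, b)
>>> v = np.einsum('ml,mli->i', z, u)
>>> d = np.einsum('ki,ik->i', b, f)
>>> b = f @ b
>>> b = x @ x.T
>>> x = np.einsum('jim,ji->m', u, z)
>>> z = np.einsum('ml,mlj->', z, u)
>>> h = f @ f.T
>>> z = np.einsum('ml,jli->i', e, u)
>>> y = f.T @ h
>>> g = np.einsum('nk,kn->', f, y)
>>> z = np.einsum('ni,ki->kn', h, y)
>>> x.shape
(11,)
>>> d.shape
(2,)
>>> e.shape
(2, 5)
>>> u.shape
(3, 5, 11)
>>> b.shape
(2, 2)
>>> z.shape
(29, 2)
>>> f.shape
(2, 29)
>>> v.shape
(11,)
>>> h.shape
(2, 2)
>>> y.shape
(29, 2)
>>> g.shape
()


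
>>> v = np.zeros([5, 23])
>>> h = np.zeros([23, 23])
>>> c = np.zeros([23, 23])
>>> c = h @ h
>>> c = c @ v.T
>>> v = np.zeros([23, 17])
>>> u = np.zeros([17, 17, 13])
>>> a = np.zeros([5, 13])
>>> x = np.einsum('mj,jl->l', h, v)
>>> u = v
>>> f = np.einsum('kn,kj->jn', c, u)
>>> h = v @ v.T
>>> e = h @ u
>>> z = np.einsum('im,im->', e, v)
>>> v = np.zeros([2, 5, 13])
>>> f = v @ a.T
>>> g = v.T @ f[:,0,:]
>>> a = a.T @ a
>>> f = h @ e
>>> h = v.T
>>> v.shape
(2, 5, 13)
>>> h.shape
(13, 5, 2)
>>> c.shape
(23, 5)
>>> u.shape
(23, 17)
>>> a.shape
(13, 13)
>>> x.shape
(17,)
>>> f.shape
(23, 17)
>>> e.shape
(23, 17)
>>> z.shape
()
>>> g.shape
(13, 5, 5)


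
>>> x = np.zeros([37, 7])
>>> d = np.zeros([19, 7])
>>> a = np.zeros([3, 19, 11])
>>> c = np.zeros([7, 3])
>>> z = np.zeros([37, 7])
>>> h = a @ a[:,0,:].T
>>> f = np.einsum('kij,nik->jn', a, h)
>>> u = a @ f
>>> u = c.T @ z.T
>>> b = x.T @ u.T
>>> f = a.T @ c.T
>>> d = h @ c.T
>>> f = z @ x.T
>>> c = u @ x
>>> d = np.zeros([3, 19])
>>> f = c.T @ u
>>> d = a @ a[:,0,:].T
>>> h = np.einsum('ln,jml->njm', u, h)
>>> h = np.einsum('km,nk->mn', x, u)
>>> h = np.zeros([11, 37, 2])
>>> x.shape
(37, 7)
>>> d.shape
(3, 19, 3)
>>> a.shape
(3, 19, 11)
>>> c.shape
(3, 7)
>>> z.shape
(37, 7)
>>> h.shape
(11, 37, 2)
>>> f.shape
(7, 37)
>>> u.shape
(3, 37)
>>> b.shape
(7, 3)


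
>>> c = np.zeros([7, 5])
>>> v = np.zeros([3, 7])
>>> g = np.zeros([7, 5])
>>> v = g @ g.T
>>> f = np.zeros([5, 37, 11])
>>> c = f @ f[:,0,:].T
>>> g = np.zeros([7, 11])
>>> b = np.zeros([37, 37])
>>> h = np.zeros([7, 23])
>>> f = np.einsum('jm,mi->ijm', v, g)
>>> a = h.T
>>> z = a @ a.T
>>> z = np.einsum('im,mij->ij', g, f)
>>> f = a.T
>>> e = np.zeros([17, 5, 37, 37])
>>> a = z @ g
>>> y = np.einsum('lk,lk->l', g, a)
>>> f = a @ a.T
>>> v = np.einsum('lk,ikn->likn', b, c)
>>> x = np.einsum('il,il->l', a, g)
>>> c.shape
(5, 37, 5)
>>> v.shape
(37, 5, 37, 5)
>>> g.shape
(7, 11)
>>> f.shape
(7, 7)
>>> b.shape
(37, 37)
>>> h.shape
(7, 23)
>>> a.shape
(7, 11)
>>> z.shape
(7, 7)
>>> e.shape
(17, 5, 37, 37)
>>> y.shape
(7,)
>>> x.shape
(11,)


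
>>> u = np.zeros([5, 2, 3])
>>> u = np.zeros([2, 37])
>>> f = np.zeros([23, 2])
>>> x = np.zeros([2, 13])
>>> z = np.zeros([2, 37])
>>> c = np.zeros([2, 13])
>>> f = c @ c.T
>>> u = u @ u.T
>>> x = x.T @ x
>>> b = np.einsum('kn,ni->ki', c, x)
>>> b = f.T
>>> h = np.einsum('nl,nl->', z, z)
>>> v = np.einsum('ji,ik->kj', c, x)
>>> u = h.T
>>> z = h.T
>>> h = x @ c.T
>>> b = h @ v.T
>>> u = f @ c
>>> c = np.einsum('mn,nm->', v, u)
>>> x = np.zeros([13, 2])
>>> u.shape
(2, 13)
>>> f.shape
(2, 2)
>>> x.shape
(13, 2)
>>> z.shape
()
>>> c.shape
()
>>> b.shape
(13, 13)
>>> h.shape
(13, 2)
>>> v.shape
(13, 2)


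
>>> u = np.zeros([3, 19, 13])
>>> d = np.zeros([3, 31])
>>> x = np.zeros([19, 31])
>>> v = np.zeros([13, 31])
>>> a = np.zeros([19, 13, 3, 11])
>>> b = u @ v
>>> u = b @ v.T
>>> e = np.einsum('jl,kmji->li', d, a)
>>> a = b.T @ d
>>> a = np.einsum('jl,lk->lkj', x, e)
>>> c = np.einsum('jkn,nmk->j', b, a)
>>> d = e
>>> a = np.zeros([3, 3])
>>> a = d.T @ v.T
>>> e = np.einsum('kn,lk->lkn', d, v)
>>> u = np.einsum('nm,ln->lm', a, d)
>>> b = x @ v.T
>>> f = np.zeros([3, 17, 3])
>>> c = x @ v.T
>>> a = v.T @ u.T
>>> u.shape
(31, 13)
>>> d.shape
(31, 11)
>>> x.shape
(19, 31)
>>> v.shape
(13, 31)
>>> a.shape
(31, 31)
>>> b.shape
(19, 13)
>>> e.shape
(13, 31, 11)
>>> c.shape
(19, 13)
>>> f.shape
(3, 17, 3)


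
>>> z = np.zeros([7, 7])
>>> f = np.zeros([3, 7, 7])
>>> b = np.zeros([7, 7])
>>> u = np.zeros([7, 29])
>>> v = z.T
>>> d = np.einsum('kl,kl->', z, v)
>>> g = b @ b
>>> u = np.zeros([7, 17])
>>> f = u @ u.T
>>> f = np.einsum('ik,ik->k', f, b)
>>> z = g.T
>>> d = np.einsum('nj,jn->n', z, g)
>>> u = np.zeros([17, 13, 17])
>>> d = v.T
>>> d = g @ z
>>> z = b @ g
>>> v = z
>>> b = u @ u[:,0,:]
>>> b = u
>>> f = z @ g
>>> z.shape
(7, 7)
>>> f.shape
(7, 7)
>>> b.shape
(17, 13, 17)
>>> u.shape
(17, 13, 17)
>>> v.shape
(7, 7)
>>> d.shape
(7, 7)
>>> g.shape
(7, 7)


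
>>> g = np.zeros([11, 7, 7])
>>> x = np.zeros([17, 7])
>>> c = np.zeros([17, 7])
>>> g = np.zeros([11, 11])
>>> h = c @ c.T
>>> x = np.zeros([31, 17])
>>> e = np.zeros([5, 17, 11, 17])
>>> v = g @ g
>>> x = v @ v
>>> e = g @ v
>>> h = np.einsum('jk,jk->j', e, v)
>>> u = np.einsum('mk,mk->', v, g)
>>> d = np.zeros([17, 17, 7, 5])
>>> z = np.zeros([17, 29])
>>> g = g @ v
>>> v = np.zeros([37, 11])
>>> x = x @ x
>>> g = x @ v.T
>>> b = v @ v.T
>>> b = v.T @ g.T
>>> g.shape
(11, 37)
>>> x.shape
(11, 11)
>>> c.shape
(17, 7)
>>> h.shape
(11,)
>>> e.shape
(11, 11)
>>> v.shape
(37, 11)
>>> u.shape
()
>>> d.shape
(17, 17, 7, 5)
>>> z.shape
(17, 29)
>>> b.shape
(11, 11)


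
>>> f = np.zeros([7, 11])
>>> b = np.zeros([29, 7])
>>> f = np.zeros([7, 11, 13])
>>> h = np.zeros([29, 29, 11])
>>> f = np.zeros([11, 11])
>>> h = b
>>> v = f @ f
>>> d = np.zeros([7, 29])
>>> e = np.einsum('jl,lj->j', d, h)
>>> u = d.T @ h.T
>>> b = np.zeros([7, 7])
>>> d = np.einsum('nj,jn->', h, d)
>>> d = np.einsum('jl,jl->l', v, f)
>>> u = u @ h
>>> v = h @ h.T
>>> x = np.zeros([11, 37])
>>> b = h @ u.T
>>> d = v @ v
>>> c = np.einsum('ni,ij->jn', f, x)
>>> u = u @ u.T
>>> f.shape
(11, 11)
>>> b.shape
(29, 29)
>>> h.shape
(29, 7)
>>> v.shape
(29, 29)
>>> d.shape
(29, 29)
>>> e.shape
(7,)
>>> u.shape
(29, 29)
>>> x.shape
(11, 37)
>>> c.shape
(37, 11)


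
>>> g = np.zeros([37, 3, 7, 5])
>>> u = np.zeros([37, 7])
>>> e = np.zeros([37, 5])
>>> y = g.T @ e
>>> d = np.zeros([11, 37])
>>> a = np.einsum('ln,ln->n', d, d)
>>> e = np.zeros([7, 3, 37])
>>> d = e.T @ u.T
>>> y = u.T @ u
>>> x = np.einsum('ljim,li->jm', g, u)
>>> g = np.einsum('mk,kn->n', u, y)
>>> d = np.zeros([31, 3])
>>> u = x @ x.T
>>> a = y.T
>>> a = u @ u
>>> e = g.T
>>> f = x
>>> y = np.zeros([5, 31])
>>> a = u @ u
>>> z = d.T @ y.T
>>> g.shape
(7,)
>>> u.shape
(3, 3)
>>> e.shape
(7,)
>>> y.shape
(5, 31)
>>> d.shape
(31, 3)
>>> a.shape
(3, 3)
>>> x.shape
(3, 5)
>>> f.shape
(3, 5)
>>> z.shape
(3, 5)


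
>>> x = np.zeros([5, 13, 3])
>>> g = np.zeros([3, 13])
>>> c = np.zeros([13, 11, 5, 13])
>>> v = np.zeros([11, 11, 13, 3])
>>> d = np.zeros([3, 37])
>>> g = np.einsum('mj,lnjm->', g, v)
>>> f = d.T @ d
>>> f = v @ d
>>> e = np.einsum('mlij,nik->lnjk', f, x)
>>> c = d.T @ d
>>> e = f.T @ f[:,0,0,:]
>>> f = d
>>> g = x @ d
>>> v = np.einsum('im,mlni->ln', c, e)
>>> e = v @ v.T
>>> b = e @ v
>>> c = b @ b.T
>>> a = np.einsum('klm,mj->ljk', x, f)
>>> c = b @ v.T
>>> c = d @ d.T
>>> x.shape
(5, 13, 3)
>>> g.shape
(5, 13, 37)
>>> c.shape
(3, 3)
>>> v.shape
(13, 11)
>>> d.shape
(3, 37)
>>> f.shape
(3, 37)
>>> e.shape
(13, 13)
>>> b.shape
(13, 11)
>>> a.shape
(13, 37, 5)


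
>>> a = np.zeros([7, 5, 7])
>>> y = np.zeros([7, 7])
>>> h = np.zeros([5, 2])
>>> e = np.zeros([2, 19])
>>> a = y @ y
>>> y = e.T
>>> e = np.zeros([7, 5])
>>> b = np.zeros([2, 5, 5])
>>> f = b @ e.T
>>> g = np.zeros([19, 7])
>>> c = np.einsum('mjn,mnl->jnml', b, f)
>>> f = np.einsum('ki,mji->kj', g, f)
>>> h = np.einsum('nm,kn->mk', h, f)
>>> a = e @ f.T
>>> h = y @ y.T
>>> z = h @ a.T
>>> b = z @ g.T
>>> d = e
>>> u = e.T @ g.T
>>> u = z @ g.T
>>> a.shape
(7, 19)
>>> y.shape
(19, 2)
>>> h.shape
(19, 19)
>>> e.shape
(7, 5)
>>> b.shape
(19, 19)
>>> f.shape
(19, 5)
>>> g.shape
(19, 7)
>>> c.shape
(5, 5, 2, 7)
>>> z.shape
(19, 7)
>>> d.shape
(7, 5)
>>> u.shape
(19, 19)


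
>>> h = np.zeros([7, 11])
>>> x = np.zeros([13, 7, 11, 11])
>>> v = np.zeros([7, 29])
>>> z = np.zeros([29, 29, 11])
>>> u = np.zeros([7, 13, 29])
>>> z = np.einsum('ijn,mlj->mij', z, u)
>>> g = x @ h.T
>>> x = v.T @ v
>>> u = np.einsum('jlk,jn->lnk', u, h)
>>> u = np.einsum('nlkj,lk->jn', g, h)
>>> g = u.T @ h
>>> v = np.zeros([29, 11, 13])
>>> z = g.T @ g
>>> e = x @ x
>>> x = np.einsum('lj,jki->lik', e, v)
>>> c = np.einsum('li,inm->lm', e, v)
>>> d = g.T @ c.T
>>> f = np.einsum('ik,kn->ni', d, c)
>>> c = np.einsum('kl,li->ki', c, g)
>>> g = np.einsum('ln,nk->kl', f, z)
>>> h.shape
(7, 11)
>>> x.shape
(29, 13, 11)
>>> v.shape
(29, 11, 13)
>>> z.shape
(11, 11)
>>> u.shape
(7, 13)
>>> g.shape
(11, 13)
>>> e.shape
(29, 29)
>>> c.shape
(29, 11)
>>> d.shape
(11, 29)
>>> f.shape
(13, 11)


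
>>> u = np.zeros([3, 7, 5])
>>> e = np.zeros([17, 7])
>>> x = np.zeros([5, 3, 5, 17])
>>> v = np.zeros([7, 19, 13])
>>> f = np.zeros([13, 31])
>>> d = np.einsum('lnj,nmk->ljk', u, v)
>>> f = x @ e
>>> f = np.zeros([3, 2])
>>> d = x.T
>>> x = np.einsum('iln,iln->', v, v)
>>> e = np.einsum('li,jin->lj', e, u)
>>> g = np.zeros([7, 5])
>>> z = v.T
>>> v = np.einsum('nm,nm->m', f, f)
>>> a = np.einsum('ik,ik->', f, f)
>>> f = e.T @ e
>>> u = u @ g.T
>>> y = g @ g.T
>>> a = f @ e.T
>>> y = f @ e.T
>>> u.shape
(3, 7, 7)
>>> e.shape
(17, 3)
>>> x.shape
()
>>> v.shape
(2,)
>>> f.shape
(3, 3)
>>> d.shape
(17, 5, 3, 5)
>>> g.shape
(7, 5)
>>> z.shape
(13, 19, 7)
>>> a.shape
(3, 17)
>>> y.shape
(3, 17)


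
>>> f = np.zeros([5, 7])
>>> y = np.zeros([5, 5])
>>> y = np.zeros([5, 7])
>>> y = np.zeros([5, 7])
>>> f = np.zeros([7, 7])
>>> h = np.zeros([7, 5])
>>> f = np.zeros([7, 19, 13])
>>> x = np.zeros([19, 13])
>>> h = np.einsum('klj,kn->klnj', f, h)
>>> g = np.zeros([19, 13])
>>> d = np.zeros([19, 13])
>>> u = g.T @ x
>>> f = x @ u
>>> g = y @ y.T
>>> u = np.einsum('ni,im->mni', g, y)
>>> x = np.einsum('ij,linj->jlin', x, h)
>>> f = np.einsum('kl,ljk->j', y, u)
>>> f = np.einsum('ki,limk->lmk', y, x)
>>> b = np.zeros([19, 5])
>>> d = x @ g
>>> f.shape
(13, 19, 5)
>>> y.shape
(5, 7)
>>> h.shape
(7, 19, 5, 13)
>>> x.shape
(13, 7, 19, 5)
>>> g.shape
(5, 5)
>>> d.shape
(13, 7, 19, 5)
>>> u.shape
(7, 5, 5)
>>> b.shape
(19, 5)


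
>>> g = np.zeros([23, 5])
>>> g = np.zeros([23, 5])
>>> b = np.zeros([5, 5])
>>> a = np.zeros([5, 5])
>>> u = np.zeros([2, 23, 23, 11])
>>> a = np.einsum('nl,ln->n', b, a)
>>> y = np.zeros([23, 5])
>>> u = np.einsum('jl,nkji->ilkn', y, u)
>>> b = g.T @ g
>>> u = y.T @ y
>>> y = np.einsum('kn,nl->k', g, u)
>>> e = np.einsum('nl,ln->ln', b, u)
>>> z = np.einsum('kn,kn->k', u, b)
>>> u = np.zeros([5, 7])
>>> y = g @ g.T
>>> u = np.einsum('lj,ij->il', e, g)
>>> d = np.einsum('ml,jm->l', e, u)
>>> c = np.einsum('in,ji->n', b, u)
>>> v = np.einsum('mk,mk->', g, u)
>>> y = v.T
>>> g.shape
(23, 5)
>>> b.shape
(5, 5)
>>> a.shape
(5,)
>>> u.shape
(23, 5)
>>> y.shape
()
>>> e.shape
(5, 5)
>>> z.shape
(5,)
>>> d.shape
(5,)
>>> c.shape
(5,)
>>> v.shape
()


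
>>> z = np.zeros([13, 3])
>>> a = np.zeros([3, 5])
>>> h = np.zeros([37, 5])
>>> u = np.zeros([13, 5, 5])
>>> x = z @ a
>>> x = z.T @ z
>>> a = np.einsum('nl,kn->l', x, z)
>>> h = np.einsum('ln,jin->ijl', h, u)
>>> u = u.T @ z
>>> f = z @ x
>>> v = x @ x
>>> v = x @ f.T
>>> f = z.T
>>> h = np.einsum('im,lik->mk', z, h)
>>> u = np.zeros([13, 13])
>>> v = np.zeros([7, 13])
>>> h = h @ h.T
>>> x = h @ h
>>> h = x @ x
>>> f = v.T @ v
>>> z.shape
(13, 3)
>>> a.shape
(3,)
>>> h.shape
(3, 3)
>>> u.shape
(13, 13)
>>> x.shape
(3, 3)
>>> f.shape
(13, 13)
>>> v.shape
(7, 13)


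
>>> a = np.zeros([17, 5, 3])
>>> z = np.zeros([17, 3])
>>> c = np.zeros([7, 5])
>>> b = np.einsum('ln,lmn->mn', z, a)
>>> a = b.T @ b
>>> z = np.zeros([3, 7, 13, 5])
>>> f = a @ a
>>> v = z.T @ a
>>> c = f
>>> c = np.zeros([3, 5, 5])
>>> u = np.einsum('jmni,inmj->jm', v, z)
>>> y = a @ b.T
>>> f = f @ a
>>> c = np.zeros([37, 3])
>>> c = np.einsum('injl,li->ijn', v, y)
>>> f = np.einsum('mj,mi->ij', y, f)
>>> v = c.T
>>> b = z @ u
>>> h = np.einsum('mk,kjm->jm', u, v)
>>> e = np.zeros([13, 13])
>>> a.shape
(3, 3)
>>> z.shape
(3, 7, 13, 5)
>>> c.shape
(5, 7, 13)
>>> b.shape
(3, 7, 13, 13)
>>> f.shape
(3, 5)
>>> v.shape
(13, 7, 5)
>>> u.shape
(5, 13)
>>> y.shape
(3, 5)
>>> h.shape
(7, 5)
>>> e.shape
(13, 13)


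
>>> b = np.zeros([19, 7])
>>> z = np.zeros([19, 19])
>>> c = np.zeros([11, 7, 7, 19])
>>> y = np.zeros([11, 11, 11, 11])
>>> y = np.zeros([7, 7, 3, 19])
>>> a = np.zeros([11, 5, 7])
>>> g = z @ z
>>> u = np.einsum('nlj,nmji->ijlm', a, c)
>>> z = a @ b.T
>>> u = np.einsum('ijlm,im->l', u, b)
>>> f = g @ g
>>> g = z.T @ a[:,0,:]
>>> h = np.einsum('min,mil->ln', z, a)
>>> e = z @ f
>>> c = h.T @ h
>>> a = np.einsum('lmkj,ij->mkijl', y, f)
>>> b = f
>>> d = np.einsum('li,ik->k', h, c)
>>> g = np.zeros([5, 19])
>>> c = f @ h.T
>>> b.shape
(19, 19)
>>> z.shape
(11, 5, 19)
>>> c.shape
(19, 7)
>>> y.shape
(7, 7, 3, 19)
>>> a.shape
(7, 3, 19, 19, 7)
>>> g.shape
(5, 19)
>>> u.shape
(5,)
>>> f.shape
(19, 19)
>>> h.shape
(7, 19)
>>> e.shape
(11, 5, 19)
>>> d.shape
(19,)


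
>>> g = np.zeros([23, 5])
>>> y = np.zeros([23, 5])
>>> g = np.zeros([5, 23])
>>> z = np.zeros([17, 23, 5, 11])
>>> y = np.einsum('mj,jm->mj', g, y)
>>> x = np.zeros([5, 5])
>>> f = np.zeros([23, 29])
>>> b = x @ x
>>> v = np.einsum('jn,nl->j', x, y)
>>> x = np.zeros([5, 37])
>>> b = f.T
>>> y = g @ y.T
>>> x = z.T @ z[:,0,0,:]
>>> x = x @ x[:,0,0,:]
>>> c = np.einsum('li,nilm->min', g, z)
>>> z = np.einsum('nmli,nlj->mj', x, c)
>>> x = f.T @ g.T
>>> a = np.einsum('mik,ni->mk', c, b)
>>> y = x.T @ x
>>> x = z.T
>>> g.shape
(5, 23)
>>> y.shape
(5, 5)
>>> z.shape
(5, 17)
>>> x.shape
(17, 5)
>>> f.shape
(23, 29)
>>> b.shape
(29, 23)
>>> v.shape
(5,)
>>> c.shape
(11, 23, 17)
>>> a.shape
(11, 17)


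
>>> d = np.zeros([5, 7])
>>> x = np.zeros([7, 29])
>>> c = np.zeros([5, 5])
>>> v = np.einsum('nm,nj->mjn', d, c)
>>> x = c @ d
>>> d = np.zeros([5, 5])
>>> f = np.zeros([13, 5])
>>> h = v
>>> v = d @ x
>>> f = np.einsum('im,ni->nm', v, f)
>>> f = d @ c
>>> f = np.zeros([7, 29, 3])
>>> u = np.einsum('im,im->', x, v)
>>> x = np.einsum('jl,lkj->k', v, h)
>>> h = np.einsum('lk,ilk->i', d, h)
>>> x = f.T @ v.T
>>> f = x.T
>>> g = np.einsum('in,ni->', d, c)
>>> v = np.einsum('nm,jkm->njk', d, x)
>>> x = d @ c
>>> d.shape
(5, 5)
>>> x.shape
(5, 5)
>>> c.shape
(5, 5)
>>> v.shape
(5, 3, 29)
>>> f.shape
(5, 29, 3)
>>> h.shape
(7,)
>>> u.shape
()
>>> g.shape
()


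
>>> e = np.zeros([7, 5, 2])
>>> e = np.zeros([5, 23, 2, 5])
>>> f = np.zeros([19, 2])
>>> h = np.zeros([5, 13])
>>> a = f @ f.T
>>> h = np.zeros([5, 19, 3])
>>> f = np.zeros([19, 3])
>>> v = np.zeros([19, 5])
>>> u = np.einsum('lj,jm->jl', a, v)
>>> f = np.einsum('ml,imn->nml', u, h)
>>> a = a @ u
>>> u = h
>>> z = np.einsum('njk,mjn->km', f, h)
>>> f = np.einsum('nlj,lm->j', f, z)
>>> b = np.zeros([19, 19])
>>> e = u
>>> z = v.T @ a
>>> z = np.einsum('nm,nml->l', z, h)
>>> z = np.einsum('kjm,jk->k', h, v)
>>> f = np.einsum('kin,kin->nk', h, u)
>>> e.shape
(5, 19, 3)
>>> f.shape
(3, 5)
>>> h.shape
(5, 19, 3)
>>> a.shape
(19, 19)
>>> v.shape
(19, 5)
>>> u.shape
(5, 19, 3)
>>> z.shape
(5,)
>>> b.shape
(19, 19)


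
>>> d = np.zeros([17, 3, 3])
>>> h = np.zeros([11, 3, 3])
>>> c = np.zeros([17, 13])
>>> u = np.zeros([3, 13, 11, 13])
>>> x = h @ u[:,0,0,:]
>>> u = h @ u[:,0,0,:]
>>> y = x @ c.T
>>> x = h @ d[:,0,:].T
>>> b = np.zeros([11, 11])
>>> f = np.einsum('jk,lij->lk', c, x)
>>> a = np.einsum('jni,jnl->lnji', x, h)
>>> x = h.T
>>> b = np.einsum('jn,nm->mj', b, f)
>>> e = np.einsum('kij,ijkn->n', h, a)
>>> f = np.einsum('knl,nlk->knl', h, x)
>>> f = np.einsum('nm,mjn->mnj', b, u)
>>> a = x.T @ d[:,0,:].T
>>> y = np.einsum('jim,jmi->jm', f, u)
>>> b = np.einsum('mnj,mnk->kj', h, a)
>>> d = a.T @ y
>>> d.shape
(17, 3, 3)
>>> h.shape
(11, 3, 3)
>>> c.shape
(17, 13)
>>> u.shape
(11, 3, 13)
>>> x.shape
(3, 3, 11)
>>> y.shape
(11, 3)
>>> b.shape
(17, 3)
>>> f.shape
(11, 13, 3)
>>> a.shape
(11, 3, 17)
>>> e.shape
(17,)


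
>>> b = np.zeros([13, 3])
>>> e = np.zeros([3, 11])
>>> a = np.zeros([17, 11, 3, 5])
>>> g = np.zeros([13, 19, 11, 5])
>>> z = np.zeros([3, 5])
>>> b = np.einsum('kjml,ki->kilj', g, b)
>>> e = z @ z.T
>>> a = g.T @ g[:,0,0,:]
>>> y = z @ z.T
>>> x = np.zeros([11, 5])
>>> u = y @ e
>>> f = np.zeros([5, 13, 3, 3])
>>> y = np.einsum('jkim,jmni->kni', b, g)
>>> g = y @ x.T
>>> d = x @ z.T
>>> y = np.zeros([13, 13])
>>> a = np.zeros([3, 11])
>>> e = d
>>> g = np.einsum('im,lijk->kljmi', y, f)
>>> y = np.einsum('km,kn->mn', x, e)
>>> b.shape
(13, 3, 5, 19)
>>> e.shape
(11, 3)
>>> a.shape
(3, 11)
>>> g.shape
(3, 5, 3, 13, 13)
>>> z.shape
(3, 5)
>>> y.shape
(5, 3)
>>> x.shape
(11, 5)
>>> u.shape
(3, 3)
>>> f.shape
(5, 13, 3, 3)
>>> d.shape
(11, 3)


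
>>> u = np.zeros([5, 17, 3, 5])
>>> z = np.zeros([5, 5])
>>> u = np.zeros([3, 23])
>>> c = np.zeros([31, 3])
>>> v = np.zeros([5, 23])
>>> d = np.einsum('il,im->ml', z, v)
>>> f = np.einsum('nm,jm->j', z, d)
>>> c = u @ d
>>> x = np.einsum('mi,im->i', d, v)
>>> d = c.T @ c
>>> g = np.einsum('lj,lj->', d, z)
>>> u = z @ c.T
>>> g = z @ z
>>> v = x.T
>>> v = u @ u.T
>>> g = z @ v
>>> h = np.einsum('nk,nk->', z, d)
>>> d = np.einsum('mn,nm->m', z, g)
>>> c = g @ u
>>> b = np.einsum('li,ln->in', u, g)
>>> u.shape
(5, 3)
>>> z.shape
(5, 5)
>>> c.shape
(5, 3)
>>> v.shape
(5, 5)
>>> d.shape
(5,)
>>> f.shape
(23,)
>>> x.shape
(5,)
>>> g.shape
(5, 5)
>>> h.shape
()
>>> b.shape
(3, 5)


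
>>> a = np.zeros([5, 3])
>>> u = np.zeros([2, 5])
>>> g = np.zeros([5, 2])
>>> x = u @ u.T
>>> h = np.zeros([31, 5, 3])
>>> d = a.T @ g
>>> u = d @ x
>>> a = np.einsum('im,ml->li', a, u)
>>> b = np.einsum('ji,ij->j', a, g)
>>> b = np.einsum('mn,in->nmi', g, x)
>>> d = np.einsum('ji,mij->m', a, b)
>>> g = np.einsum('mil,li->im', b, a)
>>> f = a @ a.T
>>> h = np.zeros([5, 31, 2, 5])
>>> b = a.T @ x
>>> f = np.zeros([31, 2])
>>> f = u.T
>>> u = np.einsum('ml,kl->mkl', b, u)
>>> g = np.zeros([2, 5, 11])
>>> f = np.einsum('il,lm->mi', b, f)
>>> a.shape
(2, 5)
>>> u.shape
(5, 3, 2)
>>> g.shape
(2, 5, 11)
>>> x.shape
(2, 2)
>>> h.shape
(5, 31, 2, 5)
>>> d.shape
(2,)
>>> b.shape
(5, 2)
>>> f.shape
(3, 5)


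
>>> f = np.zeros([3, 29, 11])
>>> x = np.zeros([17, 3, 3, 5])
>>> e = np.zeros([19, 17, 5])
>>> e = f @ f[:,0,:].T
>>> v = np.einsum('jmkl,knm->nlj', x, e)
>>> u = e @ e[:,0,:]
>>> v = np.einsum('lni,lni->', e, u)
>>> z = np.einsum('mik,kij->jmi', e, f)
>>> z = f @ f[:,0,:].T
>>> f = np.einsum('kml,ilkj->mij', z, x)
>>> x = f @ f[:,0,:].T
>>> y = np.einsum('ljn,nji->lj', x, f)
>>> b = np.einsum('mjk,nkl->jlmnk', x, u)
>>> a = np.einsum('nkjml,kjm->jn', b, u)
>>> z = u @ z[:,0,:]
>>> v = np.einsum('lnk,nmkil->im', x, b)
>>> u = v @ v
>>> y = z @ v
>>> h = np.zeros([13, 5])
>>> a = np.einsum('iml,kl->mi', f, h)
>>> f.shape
(29, 17, 5)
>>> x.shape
(29, 17, 29)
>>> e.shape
(3, 29, 3)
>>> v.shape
(3, 3)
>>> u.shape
(3, 3)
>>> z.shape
(3, 29, 3)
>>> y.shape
(3, 29, 3)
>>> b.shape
(17, 3, 29, 3, 29)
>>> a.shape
(17, 29)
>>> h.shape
(13, 5)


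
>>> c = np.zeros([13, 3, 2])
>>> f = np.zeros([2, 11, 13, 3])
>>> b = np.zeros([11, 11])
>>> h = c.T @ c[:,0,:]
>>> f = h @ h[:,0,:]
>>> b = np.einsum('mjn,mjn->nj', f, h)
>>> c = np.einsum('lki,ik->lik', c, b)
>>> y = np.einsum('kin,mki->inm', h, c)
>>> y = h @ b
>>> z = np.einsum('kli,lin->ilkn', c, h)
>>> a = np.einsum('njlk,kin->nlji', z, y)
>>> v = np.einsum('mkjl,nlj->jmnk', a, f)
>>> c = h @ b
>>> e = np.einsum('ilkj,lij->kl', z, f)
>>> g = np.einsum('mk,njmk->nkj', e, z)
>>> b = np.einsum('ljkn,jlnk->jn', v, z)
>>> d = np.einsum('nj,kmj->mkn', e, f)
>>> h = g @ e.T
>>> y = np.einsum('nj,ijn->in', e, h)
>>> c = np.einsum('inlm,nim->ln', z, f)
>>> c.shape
(13, 2)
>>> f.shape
(2, 3, 2)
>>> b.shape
(3, 13)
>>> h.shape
(3, 2, 13)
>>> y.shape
(3, 13)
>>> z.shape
(3, 2, 13, 2)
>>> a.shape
(3, 13, 2, 3)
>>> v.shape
(2, 3, 2, 13)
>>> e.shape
(13, 2)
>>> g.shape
(3, 2, 2)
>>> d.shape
(3, 2, 13)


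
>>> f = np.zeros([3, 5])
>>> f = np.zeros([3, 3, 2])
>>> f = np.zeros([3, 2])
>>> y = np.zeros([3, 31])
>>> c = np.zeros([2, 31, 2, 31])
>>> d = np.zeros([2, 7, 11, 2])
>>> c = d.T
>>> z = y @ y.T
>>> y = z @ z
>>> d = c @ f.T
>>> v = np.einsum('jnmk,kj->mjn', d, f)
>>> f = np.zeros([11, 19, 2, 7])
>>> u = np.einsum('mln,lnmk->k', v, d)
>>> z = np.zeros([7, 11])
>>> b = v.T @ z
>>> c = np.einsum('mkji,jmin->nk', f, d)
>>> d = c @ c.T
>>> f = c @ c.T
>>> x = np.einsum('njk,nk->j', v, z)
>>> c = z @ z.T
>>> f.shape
(3, 3)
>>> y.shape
(3, 3)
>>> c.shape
(7, 7)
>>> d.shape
(3, 3)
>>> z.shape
(7, 11)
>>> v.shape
(7, 2, 11)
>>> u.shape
(3,)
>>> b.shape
(11, 2, 11)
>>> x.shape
(2,)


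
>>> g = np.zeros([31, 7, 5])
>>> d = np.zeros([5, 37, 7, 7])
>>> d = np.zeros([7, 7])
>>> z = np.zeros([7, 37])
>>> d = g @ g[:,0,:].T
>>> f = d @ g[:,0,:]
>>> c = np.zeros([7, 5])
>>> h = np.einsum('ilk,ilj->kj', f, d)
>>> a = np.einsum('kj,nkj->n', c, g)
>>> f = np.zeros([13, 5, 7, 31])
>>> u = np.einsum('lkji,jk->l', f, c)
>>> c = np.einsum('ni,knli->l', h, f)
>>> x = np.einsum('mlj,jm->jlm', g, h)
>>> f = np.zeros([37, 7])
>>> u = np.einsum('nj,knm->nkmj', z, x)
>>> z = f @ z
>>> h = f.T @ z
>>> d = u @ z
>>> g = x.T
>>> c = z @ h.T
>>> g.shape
(31, 7, 5)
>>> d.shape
(7, 5, 31, 37)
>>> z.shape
(37, 37)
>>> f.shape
(37, 7)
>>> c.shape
(37, 7)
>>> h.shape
(7, 37)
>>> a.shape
(31,)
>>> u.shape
(7, 5, 31, 37)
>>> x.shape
(5, 7, 31)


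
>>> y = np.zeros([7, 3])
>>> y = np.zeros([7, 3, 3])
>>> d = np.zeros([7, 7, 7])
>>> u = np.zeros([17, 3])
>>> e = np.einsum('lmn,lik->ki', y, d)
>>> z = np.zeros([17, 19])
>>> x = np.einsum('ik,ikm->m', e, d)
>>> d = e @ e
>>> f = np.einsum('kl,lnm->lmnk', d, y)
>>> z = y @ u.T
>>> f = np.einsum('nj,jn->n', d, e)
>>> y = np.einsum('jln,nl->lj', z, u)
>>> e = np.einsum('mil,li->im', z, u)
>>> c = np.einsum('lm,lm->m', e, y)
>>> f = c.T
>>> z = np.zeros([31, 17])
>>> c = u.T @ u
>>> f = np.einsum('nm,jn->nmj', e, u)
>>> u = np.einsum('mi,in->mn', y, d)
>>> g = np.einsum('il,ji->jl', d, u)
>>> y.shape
(3, 7)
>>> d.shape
(7, 7)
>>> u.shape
(3, 7)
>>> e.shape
(3, 7)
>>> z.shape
(31, 17)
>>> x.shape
(7,)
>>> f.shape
(3, 7, 17)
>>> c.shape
(3, 3)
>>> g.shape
(3, 7)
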